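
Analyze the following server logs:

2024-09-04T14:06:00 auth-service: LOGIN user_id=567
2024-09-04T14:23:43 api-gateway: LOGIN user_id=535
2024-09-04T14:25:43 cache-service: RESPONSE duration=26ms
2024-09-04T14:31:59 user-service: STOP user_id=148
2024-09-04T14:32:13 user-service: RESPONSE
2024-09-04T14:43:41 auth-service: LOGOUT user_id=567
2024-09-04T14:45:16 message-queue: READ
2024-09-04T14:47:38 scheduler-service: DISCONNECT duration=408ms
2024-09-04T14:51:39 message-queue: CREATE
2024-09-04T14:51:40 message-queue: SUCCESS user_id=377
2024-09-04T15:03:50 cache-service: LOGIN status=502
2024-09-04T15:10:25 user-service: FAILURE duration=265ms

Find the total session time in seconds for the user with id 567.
2261

To calculate session duration:

1. Find LOGIN event for user_id=567: 2024-09-04T14:06:00
2. Find LOGOUT event for user_id=567: 2024-09-04T14:43:41
3. Session duration: 2024-09-04T14:43:41 - 2024-09-04T14:06:00 = 2261 seconds (37 minutes)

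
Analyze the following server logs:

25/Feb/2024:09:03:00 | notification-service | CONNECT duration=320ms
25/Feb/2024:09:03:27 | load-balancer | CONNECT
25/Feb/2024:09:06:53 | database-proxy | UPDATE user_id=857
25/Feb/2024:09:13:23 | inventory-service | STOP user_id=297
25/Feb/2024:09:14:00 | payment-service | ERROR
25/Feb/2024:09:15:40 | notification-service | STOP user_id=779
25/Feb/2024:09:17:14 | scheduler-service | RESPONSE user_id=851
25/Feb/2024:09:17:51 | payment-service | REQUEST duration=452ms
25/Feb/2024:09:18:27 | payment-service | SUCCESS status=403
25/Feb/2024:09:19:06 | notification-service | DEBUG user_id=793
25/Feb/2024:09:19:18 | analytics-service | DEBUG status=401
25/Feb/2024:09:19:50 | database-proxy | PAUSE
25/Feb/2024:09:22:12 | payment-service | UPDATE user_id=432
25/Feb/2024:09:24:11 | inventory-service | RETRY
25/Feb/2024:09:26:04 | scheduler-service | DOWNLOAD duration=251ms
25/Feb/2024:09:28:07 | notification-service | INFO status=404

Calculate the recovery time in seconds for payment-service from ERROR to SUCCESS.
267

To calculate recovery time:

1. Find ERROR event for payment-service: 25/Feb/2024:09:14:00
2. Find next SUCCESS event for payment-service: 25/Feb/2024:09:18:27
3. Recovery time: 25/Feb/2024:09:18:27 - 25/Feb/2024:09:14:00 = 267 seconds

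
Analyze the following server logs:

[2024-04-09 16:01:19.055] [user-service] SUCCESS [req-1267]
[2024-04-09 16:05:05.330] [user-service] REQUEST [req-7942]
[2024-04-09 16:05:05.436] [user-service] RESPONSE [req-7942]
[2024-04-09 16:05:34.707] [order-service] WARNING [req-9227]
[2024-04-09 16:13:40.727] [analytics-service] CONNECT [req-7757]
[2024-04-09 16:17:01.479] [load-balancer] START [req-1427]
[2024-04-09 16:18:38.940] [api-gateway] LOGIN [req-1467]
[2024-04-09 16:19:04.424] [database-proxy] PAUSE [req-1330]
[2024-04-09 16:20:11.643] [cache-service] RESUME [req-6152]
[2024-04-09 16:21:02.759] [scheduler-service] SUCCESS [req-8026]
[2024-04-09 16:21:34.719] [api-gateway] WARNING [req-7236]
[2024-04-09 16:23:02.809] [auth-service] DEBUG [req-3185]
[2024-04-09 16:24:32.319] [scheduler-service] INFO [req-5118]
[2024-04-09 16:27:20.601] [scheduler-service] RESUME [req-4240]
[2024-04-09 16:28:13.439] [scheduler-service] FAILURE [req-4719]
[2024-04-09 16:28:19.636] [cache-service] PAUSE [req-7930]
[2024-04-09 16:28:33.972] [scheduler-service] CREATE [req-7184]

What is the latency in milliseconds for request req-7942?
106

To calculate latency:

1. Find REQUEST with id req-7942: 2024-04-09 16:05:05.330
2. Find RESPONSE with id req-7942: 2024-04-09 16:05:05.436
3. Latency: 2024-04-09 16:05:05.436 - 2024-04-09 16:05:05.330 = 106ms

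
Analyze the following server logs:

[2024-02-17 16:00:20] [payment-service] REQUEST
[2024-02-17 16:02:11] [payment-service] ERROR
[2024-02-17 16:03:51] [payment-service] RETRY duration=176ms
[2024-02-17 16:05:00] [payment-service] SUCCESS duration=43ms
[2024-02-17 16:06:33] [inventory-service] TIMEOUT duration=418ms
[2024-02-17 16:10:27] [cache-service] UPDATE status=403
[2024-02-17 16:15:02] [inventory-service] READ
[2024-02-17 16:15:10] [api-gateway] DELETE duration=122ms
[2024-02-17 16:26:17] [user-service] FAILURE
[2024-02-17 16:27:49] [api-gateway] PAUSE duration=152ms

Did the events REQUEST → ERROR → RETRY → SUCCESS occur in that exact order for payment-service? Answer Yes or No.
Yes

To verify sequence order:

1. Find all events in sequence REQUEST → ERROR → RETRY → SUCCESS for payment-service
2. Extract their timestamps
3. Check if timestamps are in ascending order
4. Result: Yes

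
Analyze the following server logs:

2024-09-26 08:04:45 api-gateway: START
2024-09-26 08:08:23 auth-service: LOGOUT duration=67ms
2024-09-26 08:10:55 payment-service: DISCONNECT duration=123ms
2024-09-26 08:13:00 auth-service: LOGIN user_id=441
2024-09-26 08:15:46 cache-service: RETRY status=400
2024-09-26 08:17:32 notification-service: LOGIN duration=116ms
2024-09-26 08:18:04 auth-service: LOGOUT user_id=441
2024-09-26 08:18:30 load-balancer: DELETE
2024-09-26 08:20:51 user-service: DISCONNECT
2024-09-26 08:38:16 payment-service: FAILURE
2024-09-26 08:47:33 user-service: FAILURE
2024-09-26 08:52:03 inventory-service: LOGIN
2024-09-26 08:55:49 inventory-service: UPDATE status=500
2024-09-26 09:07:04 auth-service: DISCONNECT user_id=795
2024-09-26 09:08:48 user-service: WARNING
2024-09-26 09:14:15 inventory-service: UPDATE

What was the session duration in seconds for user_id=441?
304

To calculate session duration:

1. Find LOGIN event for user_id=441: 2024-09-26 08:13:00
2. Find LOGOUT event for user_id=441: 2024-09-26 08:18:04
3. Session duration: 2024-09-26 08:18:04 - 2024-09-26 08:13:00 = 304 seconds (5 minutes)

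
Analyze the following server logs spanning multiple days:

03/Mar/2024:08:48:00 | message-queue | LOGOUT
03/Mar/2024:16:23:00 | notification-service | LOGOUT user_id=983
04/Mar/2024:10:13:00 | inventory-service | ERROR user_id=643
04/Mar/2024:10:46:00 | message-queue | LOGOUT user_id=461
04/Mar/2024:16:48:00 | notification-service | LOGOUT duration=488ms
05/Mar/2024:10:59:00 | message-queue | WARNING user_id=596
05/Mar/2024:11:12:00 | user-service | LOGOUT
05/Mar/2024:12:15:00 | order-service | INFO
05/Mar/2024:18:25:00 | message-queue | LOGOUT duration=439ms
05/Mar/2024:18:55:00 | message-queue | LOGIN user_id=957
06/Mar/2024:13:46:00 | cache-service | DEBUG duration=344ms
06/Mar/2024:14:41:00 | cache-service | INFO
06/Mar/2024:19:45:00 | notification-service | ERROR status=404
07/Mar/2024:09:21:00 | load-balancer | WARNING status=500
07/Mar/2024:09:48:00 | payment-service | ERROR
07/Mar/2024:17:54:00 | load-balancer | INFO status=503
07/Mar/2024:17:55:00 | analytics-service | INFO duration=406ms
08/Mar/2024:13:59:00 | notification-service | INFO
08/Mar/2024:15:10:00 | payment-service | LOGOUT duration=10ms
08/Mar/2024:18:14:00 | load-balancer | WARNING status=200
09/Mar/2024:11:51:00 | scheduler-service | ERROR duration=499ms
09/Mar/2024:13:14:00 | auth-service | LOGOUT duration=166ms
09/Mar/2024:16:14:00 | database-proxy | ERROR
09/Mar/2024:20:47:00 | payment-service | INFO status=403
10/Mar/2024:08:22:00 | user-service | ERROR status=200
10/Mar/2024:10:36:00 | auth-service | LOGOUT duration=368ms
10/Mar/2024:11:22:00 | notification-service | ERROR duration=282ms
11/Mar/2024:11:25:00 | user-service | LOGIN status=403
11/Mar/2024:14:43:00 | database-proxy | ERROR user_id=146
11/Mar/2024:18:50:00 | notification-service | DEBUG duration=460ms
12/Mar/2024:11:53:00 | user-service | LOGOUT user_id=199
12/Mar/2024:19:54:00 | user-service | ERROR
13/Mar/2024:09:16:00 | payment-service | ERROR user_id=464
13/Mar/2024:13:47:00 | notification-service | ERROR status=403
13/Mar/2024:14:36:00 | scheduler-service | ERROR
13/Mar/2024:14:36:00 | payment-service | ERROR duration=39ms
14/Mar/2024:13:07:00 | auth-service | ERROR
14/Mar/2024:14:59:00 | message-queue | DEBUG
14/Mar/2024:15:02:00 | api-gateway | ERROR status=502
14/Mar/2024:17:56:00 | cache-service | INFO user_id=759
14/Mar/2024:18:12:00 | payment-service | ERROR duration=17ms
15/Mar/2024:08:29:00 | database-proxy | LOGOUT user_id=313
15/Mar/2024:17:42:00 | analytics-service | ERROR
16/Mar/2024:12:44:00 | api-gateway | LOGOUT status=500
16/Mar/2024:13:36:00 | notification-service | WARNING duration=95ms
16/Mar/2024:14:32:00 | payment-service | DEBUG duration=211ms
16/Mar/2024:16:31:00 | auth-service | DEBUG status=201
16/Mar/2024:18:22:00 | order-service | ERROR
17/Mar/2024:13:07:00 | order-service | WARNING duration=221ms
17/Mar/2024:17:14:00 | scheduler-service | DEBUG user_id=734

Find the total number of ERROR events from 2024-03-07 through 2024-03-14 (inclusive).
14

To filter by date range:

1. Date range: 2024-03-07 through 2024-03-14, both dates inclusive
2. Filter for ERROR events whose date falls in this range
3. Count matching events: 14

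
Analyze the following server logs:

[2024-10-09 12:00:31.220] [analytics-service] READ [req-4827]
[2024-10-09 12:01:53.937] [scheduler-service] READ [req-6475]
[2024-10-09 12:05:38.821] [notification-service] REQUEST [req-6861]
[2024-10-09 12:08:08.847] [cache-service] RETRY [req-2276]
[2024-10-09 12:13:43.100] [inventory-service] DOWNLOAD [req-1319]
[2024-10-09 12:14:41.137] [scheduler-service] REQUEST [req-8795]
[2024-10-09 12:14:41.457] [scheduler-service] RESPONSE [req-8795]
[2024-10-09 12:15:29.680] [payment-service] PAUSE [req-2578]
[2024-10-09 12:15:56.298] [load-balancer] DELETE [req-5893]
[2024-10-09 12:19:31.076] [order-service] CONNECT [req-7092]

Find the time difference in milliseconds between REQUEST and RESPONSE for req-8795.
320

To calculate latency:

1. Find REQUEST with id req-8795: 2024-10-09 12:14:41.137
2. Find RESPONSE with id req-8795: 2024-10-09 12:14:41.457
3. Latency: 2024-10-09 12:14:41.457 - 2024-10-09 12:14:41.137 = 320ms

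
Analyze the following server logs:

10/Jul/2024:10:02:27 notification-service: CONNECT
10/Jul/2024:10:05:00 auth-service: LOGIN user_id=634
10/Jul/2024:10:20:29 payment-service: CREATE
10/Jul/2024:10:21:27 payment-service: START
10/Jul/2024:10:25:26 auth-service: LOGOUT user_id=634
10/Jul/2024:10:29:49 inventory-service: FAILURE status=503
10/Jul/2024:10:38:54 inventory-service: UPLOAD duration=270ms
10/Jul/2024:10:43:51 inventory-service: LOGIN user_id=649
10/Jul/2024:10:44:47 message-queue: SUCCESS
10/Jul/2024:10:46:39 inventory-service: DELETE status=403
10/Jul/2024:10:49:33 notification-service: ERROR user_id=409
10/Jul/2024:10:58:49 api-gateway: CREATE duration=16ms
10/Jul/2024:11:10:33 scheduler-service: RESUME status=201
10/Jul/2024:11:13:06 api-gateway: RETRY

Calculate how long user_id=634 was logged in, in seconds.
1226

To calculate session duration:

1. Find LOGIN event for user_id=634: 10/Jul/2024:10:05:00
2. Find LOGOUT event for user_id=634: 10/Jul/2024:10:25:26
3. Session duration: 10/Jul/2024:10:25:26 - 10/Jul/2024:10:05:00 = 1226 seconds (20 minutes)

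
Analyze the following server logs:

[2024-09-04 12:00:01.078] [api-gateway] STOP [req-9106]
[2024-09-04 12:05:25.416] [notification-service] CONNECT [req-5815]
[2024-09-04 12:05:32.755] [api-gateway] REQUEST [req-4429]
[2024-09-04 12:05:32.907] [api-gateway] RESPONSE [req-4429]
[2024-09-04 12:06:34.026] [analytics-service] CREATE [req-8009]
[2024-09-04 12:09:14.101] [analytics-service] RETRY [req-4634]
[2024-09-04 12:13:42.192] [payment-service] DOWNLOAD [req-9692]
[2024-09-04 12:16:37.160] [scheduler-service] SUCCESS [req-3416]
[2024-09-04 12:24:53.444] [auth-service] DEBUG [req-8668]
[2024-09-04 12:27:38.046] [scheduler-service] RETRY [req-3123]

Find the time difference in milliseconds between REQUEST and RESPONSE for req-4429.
152

To calculate latency:

1. Find REQUEST with id req-4429: 2024-09-04 12:05:32.755
2. Find RESPONSE with id req-4429: 2024-09-04 12:05:32.907
3. Latency: 2024-09-04 12:05:32.907 - 2024-09-04 12:05:32.755 = 152ms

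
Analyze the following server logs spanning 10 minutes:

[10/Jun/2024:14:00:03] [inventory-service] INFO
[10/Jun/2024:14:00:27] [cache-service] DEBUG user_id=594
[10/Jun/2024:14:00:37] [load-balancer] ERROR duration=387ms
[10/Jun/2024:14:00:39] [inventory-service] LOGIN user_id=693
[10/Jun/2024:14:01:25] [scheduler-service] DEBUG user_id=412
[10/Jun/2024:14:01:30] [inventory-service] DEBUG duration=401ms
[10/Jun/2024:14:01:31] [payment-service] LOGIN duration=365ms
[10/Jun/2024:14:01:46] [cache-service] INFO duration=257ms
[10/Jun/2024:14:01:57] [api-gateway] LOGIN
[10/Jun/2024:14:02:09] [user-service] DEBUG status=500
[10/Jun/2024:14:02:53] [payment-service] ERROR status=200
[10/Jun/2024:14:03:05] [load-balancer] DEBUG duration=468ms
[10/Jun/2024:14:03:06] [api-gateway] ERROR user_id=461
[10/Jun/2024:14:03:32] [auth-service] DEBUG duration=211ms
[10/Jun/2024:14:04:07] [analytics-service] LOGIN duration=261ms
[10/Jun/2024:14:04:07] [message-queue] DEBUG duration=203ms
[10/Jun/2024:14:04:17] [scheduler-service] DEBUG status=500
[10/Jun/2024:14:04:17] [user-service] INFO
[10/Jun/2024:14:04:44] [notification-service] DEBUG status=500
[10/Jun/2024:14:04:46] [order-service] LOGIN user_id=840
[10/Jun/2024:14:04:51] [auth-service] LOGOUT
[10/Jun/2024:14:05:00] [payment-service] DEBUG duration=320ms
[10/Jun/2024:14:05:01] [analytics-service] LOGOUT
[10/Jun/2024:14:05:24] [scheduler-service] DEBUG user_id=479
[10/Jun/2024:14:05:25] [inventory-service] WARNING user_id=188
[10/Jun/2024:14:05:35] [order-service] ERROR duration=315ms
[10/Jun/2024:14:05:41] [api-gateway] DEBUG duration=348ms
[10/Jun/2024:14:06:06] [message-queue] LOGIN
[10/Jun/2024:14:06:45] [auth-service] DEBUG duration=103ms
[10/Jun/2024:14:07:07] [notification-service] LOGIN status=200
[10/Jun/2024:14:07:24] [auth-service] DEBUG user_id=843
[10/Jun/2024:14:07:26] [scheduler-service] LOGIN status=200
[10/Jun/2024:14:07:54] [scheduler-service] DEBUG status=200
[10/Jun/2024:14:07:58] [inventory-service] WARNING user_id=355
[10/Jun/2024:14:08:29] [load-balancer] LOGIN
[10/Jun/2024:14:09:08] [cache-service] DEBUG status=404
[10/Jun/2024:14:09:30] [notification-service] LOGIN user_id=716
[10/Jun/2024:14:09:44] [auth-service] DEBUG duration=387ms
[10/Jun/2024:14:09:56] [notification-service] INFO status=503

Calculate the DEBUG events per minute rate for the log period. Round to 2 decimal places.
1.7

To calculate the rate:

1. Count total DEBUG events: 17
2. Total time period: 10 minutes
3. Rate = 17 / 10 = 1.7 events per minute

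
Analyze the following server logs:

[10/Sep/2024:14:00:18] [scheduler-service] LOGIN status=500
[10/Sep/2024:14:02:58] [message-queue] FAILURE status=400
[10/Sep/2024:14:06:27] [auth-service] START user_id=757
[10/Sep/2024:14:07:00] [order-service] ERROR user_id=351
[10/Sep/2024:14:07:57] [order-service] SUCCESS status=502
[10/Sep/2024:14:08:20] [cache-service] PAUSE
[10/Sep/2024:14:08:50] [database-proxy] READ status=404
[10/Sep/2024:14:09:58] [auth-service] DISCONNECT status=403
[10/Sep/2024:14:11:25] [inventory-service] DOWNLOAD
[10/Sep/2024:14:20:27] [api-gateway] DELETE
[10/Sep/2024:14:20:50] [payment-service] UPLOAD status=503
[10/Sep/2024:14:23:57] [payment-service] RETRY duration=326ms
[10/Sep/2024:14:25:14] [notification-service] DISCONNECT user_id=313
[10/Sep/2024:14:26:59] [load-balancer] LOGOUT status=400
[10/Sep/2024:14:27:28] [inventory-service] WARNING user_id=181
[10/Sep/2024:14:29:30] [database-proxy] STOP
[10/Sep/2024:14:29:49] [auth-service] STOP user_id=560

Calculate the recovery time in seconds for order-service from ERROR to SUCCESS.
57

To calculate recovery time:

1. Find ERROR event for order-service: 10/Sep/2024:14:07:00
2. Find next SUCCESS event for order-service: 10/Sep/2024:14:07:57
3. Recovery time: 10/Sep/2024:14:07:57 - 10/Sep/2024:14:07:00 = 57 seconds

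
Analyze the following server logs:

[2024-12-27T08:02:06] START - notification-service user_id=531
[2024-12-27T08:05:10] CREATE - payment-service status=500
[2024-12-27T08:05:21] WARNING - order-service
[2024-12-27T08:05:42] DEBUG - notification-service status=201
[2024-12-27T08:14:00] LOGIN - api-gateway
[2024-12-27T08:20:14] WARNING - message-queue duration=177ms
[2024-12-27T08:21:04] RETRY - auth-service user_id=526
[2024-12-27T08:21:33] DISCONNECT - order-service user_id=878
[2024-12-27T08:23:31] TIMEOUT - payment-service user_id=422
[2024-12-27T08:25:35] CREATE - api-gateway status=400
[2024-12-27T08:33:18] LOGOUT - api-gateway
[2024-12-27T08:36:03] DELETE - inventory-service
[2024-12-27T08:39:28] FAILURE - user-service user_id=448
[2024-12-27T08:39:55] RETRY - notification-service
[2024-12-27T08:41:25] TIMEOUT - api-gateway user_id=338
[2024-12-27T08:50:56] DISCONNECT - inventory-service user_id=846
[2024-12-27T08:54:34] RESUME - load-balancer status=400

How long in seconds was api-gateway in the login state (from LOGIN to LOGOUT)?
1158

To calculate state duration:

1. Find LOGIN event for api-gateway: 2024-12-27T08:14:00
2. Find LOGOUT event for api-gateway: 2024-12-27T08:33:18
3. Calculate duration: 2024-12-27T08:33:18 - 2024-12-27T08:14:00 = 1158 seconds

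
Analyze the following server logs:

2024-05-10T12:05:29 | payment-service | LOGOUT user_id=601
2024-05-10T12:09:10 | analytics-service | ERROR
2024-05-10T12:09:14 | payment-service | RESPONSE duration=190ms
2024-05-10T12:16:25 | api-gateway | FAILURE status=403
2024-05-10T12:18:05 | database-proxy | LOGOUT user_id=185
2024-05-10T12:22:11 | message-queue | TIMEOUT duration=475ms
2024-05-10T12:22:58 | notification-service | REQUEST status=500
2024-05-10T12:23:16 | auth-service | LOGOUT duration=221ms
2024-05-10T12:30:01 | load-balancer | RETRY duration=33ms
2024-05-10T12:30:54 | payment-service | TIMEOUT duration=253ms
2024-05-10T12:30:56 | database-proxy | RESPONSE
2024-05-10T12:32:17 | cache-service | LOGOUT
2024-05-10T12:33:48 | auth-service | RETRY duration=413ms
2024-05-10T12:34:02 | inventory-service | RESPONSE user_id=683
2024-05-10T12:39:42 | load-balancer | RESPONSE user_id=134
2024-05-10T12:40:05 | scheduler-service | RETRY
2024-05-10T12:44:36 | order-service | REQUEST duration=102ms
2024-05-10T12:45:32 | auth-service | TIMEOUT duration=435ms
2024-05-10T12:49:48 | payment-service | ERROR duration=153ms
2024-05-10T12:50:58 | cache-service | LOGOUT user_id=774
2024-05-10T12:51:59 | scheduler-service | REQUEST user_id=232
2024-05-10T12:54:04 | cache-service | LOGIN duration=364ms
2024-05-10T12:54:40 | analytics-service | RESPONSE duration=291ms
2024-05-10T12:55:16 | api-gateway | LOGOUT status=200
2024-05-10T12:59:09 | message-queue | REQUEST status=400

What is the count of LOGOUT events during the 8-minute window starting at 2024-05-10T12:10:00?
0

To count events in the time window:

1. Window boundaries: 2024-05-10T12:10:00 to 2024-05-10T12:18:00
2. Filter for LOGOUT events within this window
3. Count matching events: 0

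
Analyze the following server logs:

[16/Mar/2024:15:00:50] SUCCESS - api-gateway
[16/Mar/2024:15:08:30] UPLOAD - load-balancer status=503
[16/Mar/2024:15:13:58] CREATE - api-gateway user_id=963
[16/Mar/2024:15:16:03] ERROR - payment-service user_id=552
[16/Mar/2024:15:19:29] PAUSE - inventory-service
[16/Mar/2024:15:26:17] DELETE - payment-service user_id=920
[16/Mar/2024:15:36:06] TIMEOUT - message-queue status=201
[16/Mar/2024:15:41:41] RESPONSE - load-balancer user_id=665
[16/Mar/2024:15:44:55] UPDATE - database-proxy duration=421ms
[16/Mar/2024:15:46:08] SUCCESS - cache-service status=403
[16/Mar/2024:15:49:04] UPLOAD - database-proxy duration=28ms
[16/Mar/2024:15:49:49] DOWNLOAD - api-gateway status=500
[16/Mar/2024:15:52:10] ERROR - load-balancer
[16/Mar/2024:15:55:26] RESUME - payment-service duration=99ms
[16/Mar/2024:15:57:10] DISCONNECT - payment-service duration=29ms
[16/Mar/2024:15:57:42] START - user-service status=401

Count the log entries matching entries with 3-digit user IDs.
4

To find matching entries:

1. Pattern to match: entries with 3-digit user IDs
2. Scan each log entry for the pattern
3. Count matches: 4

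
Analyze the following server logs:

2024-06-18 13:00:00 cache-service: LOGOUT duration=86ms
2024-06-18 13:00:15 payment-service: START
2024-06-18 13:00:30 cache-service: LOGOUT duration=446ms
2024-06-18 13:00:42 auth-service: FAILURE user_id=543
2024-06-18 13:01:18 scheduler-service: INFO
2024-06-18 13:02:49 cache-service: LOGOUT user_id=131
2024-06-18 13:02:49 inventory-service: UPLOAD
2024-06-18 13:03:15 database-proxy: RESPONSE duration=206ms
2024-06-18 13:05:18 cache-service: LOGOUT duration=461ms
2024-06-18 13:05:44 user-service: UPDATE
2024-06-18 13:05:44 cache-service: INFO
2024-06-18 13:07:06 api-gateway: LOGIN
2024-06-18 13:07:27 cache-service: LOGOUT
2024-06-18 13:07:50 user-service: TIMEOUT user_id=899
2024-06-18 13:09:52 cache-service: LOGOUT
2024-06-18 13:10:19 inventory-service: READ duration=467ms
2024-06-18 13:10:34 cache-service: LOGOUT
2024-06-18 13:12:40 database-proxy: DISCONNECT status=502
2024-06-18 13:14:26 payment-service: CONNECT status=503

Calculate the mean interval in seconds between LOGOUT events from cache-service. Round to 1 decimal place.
105.7

To calculate average interval:

1. Find all LOGOUT events for cache-service in order
2. Calculate time gaps between consecutive events
3. Compute mean of gaps: 634 / 6 = 105.7 seconds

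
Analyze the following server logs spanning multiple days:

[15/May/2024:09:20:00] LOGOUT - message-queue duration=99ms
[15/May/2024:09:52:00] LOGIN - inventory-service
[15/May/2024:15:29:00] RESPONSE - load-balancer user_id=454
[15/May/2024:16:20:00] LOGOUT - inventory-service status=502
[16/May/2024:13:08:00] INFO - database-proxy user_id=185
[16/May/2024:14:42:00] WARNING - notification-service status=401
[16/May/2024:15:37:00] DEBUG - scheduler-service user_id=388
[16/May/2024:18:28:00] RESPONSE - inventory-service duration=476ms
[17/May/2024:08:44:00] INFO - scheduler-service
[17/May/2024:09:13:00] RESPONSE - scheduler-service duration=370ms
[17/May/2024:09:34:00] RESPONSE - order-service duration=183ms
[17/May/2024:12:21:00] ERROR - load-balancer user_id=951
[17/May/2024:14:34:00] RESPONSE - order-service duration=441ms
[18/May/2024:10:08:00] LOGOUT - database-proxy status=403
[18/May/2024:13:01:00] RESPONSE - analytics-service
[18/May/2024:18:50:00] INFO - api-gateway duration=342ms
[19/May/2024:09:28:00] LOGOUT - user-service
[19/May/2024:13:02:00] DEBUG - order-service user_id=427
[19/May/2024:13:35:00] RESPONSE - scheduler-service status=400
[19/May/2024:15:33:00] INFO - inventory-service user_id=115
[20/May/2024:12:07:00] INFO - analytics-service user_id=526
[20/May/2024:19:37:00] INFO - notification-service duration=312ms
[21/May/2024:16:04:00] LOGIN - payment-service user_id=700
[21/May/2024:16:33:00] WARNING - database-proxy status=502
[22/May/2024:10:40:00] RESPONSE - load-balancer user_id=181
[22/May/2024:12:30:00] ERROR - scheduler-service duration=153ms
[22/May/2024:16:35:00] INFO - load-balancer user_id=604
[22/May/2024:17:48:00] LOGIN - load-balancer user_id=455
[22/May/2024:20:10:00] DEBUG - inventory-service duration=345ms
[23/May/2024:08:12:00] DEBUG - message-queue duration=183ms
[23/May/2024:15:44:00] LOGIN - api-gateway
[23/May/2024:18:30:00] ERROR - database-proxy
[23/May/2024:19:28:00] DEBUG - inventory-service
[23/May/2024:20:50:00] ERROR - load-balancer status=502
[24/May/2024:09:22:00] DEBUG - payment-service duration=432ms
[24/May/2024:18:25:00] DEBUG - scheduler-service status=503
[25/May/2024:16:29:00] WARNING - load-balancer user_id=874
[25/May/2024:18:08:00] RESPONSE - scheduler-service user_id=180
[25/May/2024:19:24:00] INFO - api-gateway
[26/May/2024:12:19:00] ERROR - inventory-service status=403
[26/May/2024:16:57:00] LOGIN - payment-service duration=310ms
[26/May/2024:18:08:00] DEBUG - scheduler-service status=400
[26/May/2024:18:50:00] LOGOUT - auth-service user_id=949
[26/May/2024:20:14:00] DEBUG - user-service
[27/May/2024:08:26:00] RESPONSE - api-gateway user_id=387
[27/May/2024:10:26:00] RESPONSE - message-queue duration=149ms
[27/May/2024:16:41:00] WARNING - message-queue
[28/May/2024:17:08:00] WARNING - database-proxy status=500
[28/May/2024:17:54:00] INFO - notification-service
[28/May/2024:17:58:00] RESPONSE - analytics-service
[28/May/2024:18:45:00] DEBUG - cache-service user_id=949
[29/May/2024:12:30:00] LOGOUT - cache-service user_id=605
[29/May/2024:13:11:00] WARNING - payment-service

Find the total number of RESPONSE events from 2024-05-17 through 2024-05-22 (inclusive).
6

To filter by date range:

1. Date range: 2024-05-17 through 2024-05-22, both dates inclusive
2. Filter for RESPONSE events whose date falls in this range
3. Count matching events: 6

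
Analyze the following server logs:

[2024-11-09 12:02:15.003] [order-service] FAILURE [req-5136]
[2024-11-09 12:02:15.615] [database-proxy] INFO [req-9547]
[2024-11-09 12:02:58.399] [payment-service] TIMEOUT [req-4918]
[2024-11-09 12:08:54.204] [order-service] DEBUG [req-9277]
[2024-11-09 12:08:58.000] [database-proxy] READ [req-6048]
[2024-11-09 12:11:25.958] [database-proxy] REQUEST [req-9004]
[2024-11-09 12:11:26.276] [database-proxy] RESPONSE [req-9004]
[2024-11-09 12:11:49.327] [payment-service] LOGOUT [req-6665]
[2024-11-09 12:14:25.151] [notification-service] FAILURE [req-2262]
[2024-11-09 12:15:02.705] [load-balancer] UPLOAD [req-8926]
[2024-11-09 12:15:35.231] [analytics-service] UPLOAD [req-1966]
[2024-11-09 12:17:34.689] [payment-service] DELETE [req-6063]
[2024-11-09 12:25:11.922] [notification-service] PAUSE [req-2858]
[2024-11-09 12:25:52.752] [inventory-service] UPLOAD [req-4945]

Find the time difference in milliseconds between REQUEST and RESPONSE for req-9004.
318

To calculate latency:

1. Find REQUEST with id req-9004: 2024-11-09 12:11:25.958
2. Find RESPONSE with id req-9004: 2024-11-09 12:11:26.276
3. Latency: 2024-11-09 12:11:26.276 - 2024-11-09 12:11:25.958 = 318ms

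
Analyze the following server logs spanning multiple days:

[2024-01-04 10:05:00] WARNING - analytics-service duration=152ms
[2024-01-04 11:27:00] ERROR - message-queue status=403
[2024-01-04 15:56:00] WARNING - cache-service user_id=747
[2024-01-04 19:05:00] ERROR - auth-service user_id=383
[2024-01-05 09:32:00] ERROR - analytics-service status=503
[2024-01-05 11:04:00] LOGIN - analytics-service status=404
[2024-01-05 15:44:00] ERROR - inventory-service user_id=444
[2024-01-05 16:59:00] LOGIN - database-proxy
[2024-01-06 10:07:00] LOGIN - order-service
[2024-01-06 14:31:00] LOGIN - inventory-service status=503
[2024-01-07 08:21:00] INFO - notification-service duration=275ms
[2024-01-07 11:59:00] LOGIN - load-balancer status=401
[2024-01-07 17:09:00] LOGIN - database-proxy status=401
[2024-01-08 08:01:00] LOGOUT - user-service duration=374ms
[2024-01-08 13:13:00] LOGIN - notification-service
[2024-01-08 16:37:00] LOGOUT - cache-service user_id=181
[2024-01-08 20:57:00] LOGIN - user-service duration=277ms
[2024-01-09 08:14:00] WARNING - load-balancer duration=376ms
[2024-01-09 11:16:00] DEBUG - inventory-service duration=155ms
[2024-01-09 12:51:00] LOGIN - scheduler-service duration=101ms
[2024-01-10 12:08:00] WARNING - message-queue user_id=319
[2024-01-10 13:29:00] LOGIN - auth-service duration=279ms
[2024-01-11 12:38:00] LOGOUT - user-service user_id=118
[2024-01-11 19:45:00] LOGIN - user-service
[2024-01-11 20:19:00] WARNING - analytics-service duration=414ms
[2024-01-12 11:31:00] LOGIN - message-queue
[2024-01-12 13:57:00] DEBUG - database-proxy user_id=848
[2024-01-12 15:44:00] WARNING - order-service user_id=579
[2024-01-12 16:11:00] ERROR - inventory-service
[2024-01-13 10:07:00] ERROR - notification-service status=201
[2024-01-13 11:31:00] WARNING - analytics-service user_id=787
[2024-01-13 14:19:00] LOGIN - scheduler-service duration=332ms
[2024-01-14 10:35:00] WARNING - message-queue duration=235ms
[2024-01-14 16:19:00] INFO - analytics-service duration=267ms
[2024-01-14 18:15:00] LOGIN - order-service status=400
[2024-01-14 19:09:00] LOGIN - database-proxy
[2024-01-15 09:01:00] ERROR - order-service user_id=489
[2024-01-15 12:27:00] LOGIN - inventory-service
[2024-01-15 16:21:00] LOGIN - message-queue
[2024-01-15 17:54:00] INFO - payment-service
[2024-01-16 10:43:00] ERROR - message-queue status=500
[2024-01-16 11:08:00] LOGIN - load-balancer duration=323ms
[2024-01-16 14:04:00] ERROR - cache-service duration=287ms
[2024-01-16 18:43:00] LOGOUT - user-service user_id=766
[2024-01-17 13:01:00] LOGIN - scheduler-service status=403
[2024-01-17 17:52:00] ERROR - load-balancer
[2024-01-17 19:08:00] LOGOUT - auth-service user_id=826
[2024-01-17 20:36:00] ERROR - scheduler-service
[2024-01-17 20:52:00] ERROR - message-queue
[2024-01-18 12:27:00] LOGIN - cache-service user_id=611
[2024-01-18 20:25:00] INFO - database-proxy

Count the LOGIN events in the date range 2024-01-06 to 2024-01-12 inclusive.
10

To filter by date range:

1. Date range: 2024-01-06 through 2024-01-12, both dates inclusive
2. Filter for LOGIN events whose date falls in this range
3. Count matching events: 10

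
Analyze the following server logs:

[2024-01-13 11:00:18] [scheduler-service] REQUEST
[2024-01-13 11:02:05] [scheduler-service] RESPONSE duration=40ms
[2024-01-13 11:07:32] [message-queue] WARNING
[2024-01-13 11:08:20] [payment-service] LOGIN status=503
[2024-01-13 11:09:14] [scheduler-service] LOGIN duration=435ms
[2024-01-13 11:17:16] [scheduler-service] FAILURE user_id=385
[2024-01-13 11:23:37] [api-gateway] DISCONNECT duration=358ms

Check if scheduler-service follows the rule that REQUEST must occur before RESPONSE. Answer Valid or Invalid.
Valid

To validate ordering:

1. Required order: REQUEST → RESPONSE
2. Rule: REQUEST must occur before RESPONSE
3. Check actual order of events for scheduler-service
4. Result: Valid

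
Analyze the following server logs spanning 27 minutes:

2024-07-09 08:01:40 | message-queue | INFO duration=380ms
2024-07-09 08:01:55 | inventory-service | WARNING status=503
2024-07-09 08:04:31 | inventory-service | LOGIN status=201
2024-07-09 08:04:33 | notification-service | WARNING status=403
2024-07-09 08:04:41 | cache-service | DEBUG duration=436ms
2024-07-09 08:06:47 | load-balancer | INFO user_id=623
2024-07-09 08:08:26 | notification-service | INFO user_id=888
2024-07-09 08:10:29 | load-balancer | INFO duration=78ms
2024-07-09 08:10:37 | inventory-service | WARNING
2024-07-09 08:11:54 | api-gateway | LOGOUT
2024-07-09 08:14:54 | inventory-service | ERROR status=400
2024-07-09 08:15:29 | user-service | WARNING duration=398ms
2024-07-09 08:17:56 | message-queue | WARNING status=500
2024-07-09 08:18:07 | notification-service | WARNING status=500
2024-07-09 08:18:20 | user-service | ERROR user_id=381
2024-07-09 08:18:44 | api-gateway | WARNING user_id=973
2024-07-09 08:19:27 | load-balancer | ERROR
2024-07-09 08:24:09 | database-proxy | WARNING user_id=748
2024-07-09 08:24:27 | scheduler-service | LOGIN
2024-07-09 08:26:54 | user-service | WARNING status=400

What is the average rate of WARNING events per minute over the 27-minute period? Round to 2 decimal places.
0.33

To calculate the rate:

1. Count total WARNING events: 9
2. Total time period: 27 minutes
3. Rate = 9 / 27 = 0.33 events per minute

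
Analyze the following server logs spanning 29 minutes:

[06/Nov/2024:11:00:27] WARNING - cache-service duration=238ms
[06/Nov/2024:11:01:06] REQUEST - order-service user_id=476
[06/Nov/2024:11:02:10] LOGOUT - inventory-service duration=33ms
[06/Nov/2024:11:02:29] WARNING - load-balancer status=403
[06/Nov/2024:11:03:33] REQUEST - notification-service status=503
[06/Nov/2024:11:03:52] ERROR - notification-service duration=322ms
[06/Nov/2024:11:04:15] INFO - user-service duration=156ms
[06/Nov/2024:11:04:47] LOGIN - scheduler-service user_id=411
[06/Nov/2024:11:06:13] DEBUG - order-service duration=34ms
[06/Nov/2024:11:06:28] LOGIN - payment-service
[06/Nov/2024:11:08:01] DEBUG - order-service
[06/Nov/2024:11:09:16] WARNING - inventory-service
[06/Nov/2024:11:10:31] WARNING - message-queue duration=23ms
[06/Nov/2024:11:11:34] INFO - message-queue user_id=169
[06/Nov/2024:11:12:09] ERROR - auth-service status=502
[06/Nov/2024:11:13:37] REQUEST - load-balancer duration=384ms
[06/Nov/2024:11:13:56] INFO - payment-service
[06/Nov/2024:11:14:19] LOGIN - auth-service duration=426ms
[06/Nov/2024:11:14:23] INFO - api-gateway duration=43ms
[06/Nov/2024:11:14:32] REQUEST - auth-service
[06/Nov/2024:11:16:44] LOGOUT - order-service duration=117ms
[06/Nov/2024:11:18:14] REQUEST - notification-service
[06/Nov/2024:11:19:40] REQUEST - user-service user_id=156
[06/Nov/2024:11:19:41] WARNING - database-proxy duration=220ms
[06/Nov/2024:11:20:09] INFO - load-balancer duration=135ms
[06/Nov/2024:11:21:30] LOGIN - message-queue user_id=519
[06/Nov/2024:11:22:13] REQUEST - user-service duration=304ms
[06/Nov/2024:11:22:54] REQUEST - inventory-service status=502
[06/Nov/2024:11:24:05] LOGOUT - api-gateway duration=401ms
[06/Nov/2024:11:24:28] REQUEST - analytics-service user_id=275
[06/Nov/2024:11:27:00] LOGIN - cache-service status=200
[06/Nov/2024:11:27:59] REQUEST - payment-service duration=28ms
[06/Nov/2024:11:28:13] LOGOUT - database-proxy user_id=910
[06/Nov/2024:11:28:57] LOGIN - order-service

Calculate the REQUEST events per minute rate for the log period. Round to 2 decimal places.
0.34

To calculate the rate:

1. Count total REQUEST events: 10
2. Total time period: 29 minutes
3. Rate = 10 / 29 = 0.34 events per minute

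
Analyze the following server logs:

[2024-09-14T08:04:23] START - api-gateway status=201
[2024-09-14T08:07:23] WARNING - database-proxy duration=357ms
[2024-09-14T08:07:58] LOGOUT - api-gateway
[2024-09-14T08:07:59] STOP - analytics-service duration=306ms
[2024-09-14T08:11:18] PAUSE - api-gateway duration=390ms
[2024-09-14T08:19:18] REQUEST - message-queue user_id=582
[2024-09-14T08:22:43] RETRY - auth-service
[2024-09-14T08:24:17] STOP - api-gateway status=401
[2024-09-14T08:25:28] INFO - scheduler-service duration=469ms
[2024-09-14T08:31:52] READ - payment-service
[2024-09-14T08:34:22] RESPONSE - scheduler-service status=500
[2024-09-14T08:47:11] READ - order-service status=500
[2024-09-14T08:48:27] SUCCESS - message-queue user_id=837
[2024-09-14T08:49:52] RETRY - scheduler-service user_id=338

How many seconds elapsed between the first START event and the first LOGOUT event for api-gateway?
215

To find the time between events:

1. Locate the first START event for api-gateway: 2024-09-14T08:04:23
2. Locate the first LOGOUT event for api-gateway: 2024-09-14T08:07:58
3. Calculate the difference: 2024-09-14T08:07:58 - 2024-09-14T08:04:23 = 215 seconds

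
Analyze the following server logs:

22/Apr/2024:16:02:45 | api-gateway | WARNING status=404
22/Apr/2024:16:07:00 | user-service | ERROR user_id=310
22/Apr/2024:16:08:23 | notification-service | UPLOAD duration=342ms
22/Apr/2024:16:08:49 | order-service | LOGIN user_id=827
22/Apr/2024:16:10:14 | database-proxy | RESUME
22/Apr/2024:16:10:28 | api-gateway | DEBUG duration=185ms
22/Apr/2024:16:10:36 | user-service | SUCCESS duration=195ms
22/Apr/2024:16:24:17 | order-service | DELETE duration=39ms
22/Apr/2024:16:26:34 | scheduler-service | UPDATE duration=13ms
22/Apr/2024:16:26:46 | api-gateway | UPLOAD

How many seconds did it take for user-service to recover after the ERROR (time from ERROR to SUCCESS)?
216

To calculate recovery time:

1. Find ERROR event for user-service: 22/Apr/2024:16:07:00
2. Find next SUCCESS event for user-service: 22/Apr/2024:16:10:36
3. Recovery time: 22/Apr/2024:16:10:36 - 22/Apr/2024:16:07:00 = 216 seconds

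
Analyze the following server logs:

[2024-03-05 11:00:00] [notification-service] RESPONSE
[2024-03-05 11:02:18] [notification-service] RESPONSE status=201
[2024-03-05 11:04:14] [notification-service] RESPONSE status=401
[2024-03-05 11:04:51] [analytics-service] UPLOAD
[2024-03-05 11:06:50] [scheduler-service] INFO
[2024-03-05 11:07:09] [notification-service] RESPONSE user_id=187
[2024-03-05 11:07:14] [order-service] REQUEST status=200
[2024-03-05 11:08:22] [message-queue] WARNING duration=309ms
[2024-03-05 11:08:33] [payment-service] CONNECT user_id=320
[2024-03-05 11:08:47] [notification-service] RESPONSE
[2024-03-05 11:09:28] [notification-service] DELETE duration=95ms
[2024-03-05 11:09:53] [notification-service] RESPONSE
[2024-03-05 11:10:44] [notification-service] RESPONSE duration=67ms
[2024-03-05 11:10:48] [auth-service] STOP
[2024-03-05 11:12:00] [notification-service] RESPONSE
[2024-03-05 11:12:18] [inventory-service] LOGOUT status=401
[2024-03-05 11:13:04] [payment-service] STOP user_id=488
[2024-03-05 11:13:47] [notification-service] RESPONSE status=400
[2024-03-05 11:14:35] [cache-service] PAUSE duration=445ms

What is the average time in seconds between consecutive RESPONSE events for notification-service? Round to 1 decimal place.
103.4

To calculate average interval:

1. Find all RESPONSE events for notification-service in order
2. Calculate time gaps between consecutive events
3. Compute mean of gaps: 827 / 8 = 103.4 seconds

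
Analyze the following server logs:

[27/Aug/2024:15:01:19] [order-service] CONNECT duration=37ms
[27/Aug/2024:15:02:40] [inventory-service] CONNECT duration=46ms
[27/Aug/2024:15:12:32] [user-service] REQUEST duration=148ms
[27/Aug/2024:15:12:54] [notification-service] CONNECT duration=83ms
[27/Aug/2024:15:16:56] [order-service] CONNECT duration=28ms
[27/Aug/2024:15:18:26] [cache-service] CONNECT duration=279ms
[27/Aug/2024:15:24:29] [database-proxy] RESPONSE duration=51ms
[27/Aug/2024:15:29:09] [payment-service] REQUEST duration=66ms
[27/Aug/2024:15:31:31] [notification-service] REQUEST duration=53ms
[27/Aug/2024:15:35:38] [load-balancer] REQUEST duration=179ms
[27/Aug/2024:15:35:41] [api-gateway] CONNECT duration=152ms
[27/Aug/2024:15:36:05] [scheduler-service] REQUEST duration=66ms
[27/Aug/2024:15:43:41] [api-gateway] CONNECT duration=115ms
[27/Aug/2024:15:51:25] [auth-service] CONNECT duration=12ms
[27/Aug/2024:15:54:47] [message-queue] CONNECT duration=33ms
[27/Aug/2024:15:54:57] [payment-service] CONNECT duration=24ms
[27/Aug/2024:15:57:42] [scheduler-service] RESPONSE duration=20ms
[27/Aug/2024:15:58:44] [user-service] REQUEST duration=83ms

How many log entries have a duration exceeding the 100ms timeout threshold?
5

To count timeouts:

1. Threshold: 100ms
2. Extract duration from each log entry
3. Count entries where duration > 100
4. Timeout count: 5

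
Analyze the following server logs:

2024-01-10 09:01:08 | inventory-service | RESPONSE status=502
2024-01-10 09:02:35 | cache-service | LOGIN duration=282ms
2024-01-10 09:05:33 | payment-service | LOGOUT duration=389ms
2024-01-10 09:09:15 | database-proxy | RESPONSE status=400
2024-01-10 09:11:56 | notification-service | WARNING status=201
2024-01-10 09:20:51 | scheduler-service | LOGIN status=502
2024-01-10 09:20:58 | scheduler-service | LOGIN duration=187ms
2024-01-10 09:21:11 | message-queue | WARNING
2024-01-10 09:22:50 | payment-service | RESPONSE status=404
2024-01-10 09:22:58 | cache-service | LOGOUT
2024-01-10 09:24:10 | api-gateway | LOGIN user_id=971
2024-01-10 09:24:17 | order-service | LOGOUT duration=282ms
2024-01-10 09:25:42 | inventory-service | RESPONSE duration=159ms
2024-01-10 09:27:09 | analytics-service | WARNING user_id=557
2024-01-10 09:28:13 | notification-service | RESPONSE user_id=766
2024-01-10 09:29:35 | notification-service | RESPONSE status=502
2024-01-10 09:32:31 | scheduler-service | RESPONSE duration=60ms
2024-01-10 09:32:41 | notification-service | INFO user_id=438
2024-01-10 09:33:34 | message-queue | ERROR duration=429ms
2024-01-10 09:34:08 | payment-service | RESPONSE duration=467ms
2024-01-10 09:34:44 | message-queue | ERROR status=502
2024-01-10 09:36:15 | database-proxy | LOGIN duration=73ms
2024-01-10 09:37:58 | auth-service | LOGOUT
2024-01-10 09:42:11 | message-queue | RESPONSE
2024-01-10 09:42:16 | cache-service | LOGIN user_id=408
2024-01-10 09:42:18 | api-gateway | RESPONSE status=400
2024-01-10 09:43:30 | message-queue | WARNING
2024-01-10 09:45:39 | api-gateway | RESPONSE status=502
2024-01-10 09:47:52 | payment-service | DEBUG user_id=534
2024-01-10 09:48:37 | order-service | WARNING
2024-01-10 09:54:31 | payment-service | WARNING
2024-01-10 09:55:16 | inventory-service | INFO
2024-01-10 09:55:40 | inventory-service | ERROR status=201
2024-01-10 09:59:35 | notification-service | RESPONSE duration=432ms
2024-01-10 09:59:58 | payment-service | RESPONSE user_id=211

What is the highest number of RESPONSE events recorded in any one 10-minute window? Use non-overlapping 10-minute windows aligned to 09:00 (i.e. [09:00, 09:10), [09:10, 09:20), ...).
4

To find the burst window:

1. Divide the log period into non-overlapping 10-minute windows starting at 09:00
2. Count RESPONSE events in each window
3. Find the window with maximum count
4. Maximum events in a window: 4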